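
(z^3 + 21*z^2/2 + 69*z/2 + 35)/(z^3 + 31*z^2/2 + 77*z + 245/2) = (z + 2)/(z + 7)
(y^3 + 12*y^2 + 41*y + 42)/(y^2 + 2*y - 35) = (y^2 + 5*y + 6)/(y - 5)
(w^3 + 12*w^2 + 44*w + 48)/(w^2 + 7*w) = (w^3 + 12*w^2 + 44*w + 48)/(w*(w + 7))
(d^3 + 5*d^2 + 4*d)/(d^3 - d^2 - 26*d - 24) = d/(d - 6)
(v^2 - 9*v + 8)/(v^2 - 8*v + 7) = (v - 8)/(v - 7)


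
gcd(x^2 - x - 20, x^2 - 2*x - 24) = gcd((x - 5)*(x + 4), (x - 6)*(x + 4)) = x + 4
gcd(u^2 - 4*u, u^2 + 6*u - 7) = 1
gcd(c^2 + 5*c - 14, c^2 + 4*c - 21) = c + 7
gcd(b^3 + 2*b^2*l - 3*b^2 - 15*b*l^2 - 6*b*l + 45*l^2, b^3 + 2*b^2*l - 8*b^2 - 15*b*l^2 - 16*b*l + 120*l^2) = b^2 + 2*b*l - 15*l^2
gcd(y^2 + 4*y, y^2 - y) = y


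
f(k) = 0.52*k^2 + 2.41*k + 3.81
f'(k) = 1.04*k + 2.41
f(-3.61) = 1.89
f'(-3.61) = -1.34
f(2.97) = 15.55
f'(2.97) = 5.50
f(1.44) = 8.36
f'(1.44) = 3.91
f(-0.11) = 3.55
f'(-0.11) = 2.30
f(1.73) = 9.54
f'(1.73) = 4.21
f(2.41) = 12.64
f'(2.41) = 4.92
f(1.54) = 8.75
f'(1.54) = 4.01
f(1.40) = 8.20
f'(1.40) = 3.87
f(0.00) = 3.81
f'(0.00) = 2.41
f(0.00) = 3.81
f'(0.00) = 2.41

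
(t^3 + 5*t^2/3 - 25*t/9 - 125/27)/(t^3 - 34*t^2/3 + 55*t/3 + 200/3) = (t^2 - 25/9)/(t^2 - 13*t + 40)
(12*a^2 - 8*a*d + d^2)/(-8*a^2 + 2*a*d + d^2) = (-6*a + d)/(4*a + d)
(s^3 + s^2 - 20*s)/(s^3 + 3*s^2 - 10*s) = (s - 4)/(s - 2)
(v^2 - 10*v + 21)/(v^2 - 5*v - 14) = (v - 3)/(v + 2)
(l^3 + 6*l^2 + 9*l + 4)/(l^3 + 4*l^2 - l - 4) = (l + 1)/(l - 1)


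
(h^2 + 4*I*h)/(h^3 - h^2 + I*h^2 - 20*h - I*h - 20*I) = h*(h + 4*I)/(h^3 + h^2*(-1 + I) - h*(20 + I) - 20*I)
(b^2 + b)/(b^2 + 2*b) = (b + 1)/(b + 2)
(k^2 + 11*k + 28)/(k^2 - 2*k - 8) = (k^2 + 11*k + 28)/(k^2 - 2*k - 8)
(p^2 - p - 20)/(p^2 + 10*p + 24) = (p - 5)/(p + 6)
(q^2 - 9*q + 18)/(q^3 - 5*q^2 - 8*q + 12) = (q - 3)/(q^2 + q - 2)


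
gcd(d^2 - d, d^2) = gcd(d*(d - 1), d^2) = d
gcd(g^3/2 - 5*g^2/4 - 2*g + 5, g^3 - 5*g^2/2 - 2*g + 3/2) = 1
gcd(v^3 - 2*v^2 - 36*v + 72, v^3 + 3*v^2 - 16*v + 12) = v^2 + 4*v - 12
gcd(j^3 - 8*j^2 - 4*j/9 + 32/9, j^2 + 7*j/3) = 1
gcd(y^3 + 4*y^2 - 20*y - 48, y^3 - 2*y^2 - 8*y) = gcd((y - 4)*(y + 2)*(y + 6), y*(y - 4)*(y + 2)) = y^2 - 2*y - 8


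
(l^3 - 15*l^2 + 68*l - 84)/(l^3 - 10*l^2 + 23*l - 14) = (l - 6)/(l - 1)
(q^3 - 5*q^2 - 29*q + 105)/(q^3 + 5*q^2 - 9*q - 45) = (q - 7)/(q + 3)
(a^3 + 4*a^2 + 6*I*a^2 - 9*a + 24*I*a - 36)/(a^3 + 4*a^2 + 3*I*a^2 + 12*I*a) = (a + 3*I)/a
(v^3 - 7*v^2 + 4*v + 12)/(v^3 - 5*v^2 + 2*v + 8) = (v - 6)/(v - 4)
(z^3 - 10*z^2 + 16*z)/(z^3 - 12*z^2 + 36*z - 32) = z/(z - 2)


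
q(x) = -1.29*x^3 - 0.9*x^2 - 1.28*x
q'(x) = -3.87*x^2 - 1.8*x - 1.28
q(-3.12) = 34.41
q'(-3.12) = -33.34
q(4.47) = -138.92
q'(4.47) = -86.65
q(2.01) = -16.68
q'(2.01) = -20.53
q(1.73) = -11.59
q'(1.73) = -15.98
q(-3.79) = 62.15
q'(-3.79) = -50.05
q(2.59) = -31.76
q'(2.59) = -31.90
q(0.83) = -2.42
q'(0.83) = -5.44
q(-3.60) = 53.13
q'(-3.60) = -44.96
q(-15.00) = 4170.45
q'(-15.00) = -845.03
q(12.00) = -2374.08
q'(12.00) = -580.16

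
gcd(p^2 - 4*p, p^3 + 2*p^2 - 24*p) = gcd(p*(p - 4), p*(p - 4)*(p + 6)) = p^2 - 4*p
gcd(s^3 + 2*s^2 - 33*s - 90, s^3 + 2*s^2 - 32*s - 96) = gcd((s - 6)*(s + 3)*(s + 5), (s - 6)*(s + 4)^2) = s - 6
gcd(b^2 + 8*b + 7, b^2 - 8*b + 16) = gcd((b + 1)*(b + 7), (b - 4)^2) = 1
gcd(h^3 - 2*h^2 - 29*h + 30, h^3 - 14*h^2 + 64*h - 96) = h - 6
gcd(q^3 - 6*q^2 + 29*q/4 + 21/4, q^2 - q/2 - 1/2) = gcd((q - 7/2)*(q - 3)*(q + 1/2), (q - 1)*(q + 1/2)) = q + 1/2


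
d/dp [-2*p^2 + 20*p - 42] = 20 - 4*p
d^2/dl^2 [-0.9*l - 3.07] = 0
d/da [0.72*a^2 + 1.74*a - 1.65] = 1.44*a + 1.74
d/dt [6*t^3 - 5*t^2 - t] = 18*t^2 - 10*t - 1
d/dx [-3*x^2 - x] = -6*x - 1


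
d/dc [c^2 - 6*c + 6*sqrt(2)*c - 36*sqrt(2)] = 2*c - 6 + 6*sqrt(2)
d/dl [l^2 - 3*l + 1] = 2*l - 3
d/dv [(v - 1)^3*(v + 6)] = (v - 1)^2*(4*v + 17)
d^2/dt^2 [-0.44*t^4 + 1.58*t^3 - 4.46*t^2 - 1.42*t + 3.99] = -5.28*t^2 + 9.48*t - 8.92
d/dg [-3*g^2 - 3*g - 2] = -6*g - 3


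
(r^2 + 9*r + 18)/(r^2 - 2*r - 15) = (r + 6)/(r - 5)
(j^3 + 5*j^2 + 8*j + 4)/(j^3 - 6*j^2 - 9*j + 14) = (j^2 + 3*j + 2)/(j^2 - 8*j + 7)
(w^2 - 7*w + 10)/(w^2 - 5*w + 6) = (w - 5)/(w - 3)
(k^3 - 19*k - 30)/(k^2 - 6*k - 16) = (k^2 - 2*k - 15)/(k - 8)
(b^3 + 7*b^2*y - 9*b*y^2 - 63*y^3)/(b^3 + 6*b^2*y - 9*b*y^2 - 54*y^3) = (b + 7*y)/(b + 6*y)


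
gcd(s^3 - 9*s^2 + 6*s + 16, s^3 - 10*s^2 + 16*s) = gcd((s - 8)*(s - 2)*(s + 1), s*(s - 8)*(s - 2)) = s^2 - 10*s + 16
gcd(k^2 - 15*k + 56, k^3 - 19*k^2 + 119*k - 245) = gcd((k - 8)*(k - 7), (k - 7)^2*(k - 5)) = k - 7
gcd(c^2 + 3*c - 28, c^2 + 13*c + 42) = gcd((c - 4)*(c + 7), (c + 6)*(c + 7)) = c + 7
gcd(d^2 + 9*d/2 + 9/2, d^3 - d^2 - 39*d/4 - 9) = d + 3/2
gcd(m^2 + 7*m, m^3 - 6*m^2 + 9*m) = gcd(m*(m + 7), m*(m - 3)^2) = m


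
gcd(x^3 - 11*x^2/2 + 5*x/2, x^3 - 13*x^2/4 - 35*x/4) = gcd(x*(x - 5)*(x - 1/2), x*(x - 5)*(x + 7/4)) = x^2 - 5*x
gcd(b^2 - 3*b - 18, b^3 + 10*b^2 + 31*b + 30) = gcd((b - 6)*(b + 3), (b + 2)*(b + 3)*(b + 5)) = b + 3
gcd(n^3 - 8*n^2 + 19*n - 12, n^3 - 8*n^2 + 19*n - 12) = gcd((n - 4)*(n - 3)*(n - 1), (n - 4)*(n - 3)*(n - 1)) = n^3 - 8*n^2 + 19*n - 12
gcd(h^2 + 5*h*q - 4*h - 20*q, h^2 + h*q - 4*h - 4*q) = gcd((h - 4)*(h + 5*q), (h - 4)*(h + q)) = h - 4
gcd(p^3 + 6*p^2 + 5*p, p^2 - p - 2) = p + 1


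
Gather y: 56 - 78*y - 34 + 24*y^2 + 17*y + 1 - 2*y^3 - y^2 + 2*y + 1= -2*y^3 + 23*y^2 - 59*y + 24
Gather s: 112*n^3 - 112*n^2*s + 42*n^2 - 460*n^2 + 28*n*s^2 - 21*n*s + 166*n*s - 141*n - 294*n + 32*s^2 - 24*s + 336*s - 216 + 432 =112*n^3 - 418*n^2 - 435*n + s^2*(28*n + 32) + s*(-112*n^2 + 145*n + 312) + 216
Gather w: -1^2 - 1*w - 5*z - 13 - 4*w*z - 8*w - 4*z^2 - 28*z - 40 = w*(-4*z - 9) - 4*z^2 - 33*z - 54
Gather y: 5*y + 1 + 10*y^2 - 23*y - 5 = 10*y^2 - 18*y - 4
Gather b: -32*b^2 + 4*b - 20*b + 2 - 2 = -32*b^2 - 16*b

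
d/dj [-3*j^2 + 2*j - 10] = 2 - 6*j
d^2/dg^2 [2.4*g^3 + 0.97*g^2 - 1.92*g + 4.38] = 14.4*g + 1.94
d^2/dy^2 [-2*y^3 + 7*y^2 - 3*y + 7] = 14 - 12*y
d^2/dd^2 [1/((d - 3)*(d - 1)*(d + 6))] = 2*(6*d^4 + 16*d^3 - 51*d^2 - 180*d + 405)/(d^9 + 6*d^8 - 51*d^7 - 190*d^6 + 1287*d^5 + 594*d^4 - 12825*d^3 + 25758*d^2 - 20412*d + 5832)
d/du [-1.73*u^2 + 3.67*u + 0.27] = 3.67 - 3.46*u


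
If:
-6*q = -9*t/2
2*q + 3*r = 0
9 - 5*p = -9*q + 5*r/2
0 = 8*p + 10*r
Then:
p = -15/13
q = -18/13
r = 12/13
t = -24/13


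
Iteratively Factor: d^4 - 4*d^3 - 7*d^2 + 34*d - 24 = (d + 3)*(d^3 - 7*d^2 + 14*d - 8) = (d - 4)*(d + 3)*(d^2 - 3*d + 2) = (d - 4)*(d - 1)*(d + 3)*(d - 2)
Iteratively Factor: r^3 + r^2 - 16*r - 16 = (r - 4)*(r^2 + 5*r + 4) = (r - 4)*(r + 1)*(r + 4)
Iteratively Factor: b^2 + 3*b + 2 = (b + 1)*(b + 2)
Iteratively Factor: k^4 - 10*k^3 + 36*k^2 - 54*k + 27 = (k - 3)*(k^3 - 7*k^2 + 15*k - 9) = (k - 3)^2*(k^2 - 4*k + 3) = (k - 3)^2*(k - 1)*(k - 3)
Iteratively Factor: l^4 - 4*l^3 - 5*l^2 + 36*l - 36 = (l + 3)*(l^3 - 7*l^2 + 16*l - 12) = (l - 2)*(l + 3)*(l^2 - 5*l + 6) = (l - 3)*(l - 2)*(l + 3)*(l - 2)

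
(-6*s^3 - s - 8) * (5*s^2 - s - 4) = -30*s^5 + 6*s^4 + 19*s^3 - 39*s^2 + 12*s + 32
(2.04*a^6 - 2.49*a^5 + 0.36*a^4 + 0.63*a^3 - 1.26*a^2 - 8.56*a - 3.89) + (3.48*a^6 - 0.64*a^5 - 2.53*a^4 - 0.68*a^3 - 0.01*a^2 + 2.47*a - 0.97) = 5.52*a^6 - 3.13*a^5 - 2.17*a^4 - 0.05*a^3 - 1.27*a^2 - 6.09*a - 4.86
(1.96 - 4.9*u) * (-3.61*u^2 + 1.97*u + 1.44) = 17.689*u^3 - 16.7286*u^2 - 3.1948*u + 2.8224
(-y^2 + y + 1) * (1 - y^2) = y^4 - y^3 - 2*y^2 + y + 1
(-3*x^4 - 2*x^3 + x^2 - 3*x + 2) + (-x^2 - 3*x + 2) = -3*x^4 - 2*x^3 - 6*x + 4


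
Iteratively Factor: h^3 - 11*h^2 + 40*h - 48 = (h - 4)*(h^2 - 7*h + 12) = (h - 4)^2*(h - 3)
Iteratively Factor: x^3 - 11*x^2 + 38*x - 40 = (x - 4)*(x^2 - 7*x + 10) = (x - 4)*(x - 2)*(x - 5)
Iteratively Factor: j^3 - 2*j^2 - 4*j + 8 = (j - 2)*(j^2 - 4) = (j - 2)*(j + 2)*(j - 2)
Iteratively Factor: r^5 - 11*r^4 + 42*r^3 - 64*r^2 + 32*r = (r)*(r^4 - 11*r^3 + 42*r^2 - 64*r + 32) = r*(r - 2)*(r^3 - 9*r^2 + 24*r - 16) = r*(r - 4)*(r - 2)*(r^2 - 5*r + 4) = r*(r - 4)^2*(r - 2)*(r - 1)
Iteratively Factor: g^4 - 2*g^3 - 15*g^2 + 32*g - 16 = (g - 4)*(g^3 + 2*g^2 - 7*g + 4) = (g - 4)*(g - 1)*(g^2 + 3*g - 4) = (g - 4)*(g - 1)*(g + 4)*(g - 1)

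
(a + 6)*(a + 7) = a^2 + 13*a + 42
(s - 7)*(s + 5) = s^2 - 2*s - 35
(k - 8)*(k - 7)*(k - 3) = k^3 - 18*k^2 + 101*k - 168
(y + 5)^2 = y^2 + 10*y + 25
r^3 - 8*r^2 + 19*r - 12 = (r - 4)*(r - 3)*(r - 1)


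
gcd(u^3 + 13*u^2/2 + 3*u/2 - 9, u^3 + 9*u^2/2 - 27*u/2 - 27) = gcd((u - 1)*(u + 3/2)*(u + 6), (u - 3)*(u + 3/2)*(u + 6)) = u^2 + 15*u/2 + 9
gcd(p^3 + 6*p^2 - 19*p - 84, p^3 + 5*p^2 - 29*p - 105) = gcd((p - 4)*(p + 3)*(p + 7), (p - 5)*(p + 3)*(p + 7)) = p^2 + 10*p + 21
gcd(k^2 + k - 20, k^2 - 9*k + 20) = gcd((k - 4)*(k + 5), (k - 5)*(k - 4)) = k - 4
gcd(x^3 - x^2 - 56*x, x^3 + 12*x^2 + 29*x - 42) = x + 7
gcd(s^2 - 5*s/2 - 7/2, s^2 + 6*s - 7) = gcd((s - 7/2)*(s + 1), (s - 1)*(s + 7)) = 1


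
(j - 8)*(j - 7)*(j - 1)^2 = j^4 - 17*j^3 + 87*j^2 - 127*j + 56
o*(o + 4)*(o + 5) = o^3 + 9*o^2 + 20*o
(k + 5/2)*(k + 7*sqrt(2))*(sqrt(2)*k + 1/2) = sqrt(2)*k^3 + 5*sqrt(2)*k^2/2 + 29*k^2/2 + 7*sqrt(2)*k/2 + 145*k/4 + 35*sqrt(2)/4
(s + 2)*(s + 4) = s^2 + 6*s + 8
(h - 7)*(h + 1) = h^2 - 6*h - 7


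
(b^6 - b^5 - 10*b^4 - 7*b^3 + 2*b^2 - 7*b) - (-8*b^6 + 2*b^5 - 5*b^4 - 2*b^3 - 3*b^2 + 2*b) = 9*b^6 - 3*b^5 - 5*b^4 - 5*b^3 + 5*b^2 - 9*b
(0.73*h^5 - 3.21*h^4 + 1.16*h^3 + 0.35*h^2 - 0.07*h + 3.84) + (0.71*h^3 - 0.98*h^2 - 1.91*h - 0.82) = 0.73*h^5 - 3.21*h^4 + 1.87*h^3 - 0.63*h^2 - 1.98*h + 3.02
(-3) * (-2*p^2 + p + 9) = 6*p^2 - 3*p - 27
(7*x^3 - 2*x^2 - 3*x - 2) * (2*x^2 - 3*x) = 14*x^5 - 25*x^4 + 5*x^2 + 6*x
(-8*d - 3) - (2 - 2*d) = -6*d - 5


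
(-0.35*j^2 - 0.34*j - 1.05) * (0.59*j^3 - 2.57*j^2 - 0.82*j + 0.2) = -0.2065*j^5 + 0.6989*j^4 + 0.5413*j^3 + 2.9073*j^2 + 0.793*j - 0.21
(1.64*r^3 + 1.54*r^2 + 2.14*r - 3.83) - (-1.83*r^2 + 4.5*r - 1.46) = 1.64*r^3 + 3.37*r^2 - 2.36*r - 2.37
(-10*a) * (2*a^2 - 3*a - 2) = -20*a^3 + 30*a^2 + 20*a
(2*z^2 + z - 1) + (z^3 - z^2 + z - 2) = z^3 + z^2 + 2*z - 3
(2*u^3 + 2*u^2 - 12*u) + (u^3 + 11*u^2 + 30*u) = 3*u^3 + 13*u^2 + 18*u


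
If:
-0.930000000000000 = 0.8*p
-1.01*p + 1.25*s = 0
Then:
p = -1.16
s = -0.94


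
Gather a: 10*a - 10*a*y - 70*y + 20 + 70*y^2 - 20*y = a*(10 - 10*y) + 70*y^2 - 90*y + 20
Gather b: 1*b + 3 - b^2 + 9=-b^2 + b + 12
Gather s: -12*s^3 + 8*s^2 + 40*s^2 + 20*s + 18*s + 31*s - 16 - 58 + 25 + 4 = -12*s^3 + 48*s^2 + 69*s - 45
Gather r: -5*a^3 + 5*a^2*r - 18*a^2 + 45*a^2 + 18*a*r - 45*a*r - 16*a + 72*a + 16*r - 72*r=-5*a^3 + 27*a^2 + 56*a + r*(5*a^2 - 27*a - 56)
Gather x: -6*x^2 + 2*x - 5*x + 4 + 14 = -6*x^2 - 3*x + 18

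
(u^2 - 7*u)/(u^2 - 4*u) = (u - 7)/(u - 4)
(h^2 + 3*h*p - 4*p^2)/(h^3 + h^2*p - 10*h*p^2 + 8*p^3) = 1/(h - 2*p)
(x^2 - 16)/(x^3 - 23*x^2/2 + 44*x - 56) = 2*(x + 4)/(2*x^2 - 15*x + 28)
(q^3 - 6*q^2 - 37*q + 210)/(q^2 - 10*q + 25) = (q^2 - q - 42)/(q - 5)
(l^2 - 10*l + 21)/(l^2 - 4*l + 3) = (l - 7)/(l - 1)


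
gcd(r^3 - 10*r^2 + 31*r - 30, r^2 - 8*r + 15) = r^2 - 8*r + 15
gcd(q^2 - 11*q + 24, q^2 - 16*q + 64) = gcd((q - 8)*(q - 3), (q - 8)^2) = q - 8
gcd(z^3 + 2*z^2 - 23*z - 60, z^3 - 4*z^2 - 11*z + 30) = z^2 - 2*z - 15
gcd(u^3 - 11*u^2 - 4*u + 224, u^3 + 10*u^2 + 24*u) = u + 4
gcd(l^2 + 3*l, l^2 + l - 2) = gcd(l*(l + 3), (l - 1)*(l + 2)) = 1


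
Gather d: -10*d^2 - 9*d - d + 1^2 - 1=-10*d^2 - 10*d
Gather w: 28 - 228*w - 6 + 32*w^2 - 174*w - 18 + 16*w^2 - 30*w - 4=48*w^2 - 432*w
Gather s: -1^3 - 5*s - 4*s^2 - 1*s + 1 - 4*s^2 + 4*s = -8*s^2 - 2*s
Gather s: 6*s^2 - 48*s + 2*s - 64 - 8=6*s^2 - 46*s - 72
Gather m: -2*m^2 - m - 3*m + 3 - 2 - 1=-2*m^2 - 4*m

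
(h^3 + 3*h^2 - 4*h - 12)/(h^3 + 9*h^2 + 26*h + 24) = (h - 2)/(h + 4)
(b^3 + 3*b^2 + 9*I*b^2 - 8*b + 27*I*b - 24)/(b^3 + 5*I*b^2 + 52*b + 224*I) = (b^2 + b*(3 + I) + 3*I)/(b^2 - 3*I*b + 28)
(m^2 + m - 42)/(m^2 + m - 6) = (m^2 + m - 42)/(m^2 + m - 6)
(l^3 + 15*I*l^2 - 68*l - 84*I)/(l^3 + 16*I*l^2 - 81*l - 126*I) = (l + 2*I)/(l + 3*I)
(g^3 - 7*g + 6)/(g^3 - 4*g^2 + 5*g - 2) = (g + 3)/(g - 1)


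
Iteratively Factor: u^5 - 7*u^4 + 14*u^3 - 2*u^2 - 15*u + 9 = (u - 1)*(u^4 - 6*u^3 + 8*u^2 + 6*u - 9) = (u - 3)*(u - 1)*(u^3 - 3*u^2 - u + 3) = (u - 3)*(u - 1)^2*(u^2 - 2*u - 3) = (u - 3)^2*(u - 1)^2*(u + 1)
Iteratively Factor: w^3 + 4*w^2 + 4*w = (w)*(w^2 + 4*w + 4) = w*(w + 2)*(w + 2)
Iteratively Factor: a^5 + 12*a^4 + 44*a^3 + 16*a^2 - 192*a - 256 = (a + 4)*(a^4 + 8*a^3 + 12*a^2 - 32*a - 64) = (a + 2)*(a + 4)*(a^3 + 6*a^2 - 32) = (a - 2)*(a + 2)*(a + 4)*(a^2 + 8*a + 16) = (a - 2)*(a + 2)*(a + 4)^2*(a + 4)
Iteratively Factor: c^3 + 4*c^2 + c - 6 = (c + 3)*(c^2 + c - 2) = (c - 1)*(c + 3)*(c + 2)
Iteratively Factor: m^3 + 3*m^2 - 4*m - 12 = (m + 3)*(m^2 - 4) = (m + 2)*(m + 3)*(m - 2)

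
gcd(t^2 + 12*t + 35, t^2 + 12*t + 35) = t^2 + 12*t + 35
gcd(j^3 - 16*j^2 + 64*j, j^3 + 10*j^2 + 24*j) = j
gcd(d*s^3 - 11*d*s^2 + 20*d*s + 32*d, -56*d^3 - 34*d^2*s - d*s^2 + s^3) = 1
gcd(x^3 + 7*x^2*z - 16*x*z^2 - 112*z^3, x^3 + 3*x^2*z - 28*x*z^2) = x^2 + 3*x*z - 28*z^2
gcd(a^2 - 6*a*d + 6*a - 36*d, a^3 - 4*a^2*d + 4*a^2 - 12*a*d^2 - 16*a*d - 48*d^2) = a - 6*d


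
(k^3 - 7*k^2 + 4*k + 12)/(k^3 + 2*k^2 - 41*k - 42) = (k - 2)/(k + 7)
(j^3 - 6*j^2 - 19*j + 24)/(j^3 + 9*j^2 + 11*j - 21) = (j - 8)/(j + 7)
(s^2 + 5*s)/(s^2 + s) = (s + 5)/(s + 1)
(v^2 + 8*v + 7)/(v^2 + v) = (v + 7)/v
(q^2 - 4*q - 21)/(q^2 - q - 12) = (q - 7)/(q - 4)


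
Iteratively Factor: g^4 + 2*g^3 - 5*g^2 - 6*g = (g - 2)*(g^3 + 4*g^2 + 3*g) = g*(g - 2)*(g^2 + 4*g + 3) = g*(g - 2)*(g + 1)*(g + 3)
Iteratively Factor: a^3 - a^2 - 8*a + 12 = (a - 2)*(a^2 + a - 6) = (a - 2)*(a + 3)*(a - 2)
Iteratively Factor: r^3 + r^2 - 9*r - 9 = (r + 1)*(r^2 - 9) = (r - 3)*(r + 1)*(r + 3)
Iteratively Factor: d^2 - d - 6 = (d - 3)*(d + 2)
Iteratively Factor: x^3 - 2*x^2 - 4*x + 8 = (x + 2)*(x^2 - 4*x + 4) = (x - 2)*(x + 2)*(x - 2)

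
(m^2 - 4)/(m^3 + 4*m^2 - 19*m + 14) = (m + 2)/(m^2 + 6*m - 7)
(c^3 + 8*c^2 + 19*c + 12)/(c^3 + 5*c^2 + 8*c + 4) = (c^2 + 7*c + 12)/(c^2 + 4*c + 4)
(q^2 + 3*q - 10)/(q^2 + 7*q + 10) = (q - 2)/(q + 2)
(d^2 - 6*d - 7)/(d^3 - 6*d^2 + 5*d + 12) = (d - 7)/(d^2 - 7*d + 12)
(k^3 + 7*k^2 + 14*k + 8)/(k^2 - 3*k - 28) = (k^2 + 3*k + 2)/(k - 7)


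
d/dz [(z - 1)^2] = 2*z - 2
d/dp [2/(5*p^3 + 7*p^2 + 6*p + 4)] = 2*(-15*p^2 - 14*p - 6)/(5*p^3 + 7*p^2 + 6*p + 4)^2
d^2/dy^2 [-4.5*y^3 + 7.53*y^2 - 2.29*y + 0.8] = 15.06 - 27.0*y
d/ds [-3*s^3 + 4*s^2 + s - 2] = -9*s^2 + 8*s + 1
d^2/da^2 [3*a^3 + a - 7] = 18*a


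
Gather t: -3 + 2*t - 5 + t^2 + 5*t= t^2 + 7*t - 8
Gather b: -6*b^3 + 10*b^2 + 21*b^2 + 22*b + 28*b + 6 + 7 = -6*b^3 + 31*b^2 + 50*b + 13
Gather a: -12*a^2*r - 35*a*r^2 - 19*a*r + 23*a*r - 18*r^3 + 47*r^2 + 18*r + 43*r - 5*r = -12*a^2*r + a*(-35*r^2 + 4*r) - 18*r^3 + 47*r^2 + 56*r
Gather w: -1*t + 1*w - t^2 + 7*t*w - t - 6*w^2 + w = -t^2 - 2*t - 6*w^2 + w*(7*t + 2)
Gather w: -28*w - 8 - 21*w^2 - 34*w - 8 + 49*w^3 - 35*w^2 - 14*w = 49*w^3 - 56*w^2 - 76*w - 16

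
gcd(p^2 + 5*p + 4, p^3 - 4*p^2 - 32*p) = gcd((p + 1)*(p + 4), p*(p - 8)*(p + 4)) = p + 4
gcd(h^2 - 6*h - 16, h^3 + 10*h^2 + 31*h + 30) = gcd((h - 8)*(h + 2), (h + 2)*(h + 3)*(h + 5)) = h + 2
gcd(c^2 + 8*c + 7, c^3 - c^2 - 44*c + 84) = c + 7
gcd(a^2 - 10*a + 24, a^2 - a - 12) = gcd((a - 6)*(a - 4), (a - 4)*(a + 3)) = a - 4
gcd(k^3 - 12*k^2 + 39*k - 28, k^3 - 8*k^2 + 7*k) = k^2 - 8*k + 7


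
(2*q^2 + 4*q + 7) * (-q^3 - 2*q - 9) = -2*q^5 - 4*q^4 - 11*q^3 - 26*q^2 - 50*q - 63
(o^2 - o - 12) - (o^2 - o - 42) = 30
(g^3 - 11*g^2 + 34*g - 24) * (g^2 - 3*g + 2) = g^5 - 14*g^4 + 69*g^3 - 148*g^2 + 140*g - 48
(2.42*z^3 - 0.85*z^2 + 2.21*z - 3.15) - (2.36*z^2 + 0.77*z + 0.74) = 2.42*z^3 - 3.21*z^2 + 1.44*z - 3.89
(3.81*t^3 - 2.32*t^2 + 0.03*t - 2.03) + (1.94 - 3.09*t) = 3.81*t^3 - 2.32*t^2 - 3.06*t - 0.0899999999999999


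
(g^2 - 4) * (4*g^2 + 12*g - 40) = 4*g^4 + 12*g^3 - 56*g^2 - 48*g + 160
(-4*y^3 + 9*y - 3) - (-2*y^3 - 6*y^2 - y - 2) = -2*y^3 + 6*y^2 + 10*y - 1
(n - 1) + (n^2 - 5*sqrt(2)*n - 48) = n^2 - 5*sqrt(2)*n + n - 49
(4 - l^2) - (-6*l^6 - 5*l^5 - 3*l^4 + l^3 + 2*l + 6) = 6*l^6 + 5*l^5 + 3*l^4 - l^3 - l^2 - 2*l - 2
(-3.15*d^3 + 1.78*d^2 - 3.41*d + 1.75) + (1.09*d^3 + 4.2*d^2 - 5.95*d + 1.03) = -2.06*d^3 + 5.98*d^2 - 9.36*d + 2.78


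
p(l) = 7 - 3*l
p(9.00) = -20.00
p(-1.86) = 12.58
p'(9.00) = -3.00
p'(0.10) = -3.00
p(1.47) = 2.59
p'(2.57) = -3.00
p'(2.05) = -3.00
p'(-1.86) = -3.00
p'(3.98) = -3.00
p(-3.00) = 16.00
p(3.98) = -4.94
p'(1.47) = -3.00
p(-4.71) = 21.13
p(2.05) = 0.85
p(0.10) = 6.70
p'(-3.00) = -3.00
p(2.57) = -0.71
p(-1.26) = 10.78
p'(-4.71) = -3.00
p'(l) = -3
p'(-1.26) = -3.00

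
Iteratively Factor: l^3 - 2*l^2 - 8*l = (l)*(l^2 - 2*l - 8) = l*(l + 2)*(l - 4)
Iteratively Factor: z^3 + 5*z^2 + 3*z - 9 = (z + 3)*(z^2 + 2*z - 3) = (z - 1)*(z + 3)*(z + 3)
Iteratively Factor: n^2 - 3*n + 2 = (n - 1)*(n - 2)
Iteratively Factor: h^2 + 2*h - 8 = (h + 4)*(h - 2)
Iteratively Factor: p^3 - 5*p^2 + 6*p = (p)*(p^2 - 5*p + 6) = p*(p - 3)*(p - 2)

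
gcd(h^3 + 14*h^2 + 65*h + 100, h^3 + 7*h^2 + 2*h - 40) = h^2 + 9*h + 20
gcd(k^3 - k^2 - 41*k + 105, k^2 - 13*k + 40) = k - 5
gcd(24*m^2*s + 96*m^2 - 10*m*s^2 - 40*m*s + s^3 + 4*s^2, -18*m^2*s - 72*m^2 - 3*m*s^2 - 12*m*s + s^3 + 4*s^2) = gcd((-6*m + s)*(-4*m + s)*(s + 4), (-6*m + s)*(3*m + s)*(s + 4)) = -6*m*s - 24*m + s^2 + 4*s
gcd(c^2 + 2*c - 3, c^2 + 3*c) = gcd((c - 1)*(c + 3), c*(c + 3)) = c + 3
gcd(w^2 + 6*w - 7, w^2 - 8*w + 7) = w - 1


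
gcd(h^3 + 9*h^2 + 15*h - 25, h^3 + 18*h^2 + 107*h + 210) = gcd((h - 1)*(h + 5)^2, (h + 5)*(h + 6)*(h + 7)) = h + 5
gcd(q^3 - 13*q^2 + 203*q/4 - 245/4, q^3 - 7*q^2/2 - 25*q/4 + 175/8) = q^2 - 6*q + 35/4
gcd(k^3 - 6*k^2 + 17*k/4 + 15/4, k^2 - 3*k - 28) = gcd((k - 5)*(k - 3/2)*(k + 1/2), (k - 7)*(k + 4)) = 1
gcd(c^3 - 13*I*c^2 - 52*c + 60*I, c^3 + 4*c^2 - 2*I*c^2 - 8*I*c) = c - 2*I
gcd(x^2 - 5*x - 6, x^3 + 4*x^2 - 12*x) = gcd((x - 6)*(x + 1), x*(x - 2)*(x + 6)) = 1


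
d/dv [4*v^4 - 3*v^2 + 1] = 16*v^3 - 6*v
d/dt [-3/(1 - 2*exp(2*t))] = -12*exp(2*t)/(2*exp(2*t) - 1)^2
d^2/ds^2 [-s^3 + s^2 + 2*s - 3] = 2 - 6*s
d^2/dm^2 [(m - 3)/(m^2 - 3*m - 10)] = 2*(3*(2 - m)*(-m^2 + 3*m + 10) - (m - 3)*(2*m - 3)^2)/(-m^2 + 3*m + 10)^3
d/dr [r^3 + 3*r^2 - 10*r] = 3*r^2 + 6*r - 10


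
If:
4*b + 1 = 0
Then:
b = -1/4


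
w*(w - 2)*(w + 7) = w^3 + 5*w^2 - 14*w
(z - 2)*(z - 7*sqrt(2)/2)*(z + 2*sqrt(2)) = z^3 - 3*sqrt(2)*z^2/2 - 2*z^2 - 14*z + 3*sqrt(2)*z + 28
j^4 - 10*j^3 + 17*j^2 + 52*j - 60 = (j - 6)*(j - 5)*(j - 1)*(j + 2)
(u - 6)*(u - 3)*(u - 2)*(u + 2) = u^4 - 9*u^3 + 14*u^2 + 36*u - 72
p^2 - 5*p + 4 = (p - 4)*(p - 1)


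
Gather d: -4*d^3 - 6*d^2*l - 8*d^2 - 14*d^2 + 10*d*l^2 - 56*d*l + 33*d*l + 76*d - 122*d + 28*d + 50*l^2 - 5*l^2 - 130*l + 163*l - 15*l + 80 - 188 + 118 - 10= -4*d^3 + d^2*(-6*l - 22) + d*(10*l^2 - 23*l - 18) + 45*l^2 + 18*l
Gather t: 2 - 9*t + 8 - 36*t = 10 - 45*t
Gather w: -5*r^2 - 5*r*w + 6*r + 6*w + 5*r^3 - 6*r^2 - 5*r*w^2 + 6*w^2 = 5*r^3 - 11*r^2 + 6*r + w^2*(6 - 5*r) + w*(6 - 5*r)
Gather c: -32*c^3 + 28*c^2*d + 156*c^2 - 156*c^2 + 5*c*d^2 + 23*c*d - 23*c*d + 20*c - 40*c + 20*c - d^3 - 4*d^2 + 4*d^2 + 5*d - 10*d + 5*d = -32*c^3 + 28*c^2*d + 5*c*d^2 - d^3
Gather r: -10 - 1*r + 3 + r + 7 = 0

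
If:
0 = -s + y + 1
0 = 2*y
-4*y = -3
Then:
No Solution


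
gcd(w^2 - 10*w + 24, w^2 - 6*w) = w - 6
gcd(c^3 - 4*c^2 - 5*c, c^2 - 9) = 1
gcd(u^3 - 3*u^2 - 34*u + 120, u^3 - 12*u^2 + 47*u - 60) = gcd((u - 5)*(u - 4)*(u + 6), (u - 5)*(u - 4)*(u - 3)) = u^2 - 9*u + 20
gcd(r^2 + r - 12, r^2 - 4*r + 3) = r - 3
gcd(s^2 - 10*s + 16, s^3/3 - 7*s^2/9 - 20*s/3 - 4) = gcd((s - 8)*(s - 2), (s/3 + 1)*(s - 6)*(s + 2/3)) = 1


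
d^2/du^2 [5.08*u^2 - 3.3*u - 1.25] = 10.1600000000000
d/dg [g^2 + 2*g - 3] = 2*g + 2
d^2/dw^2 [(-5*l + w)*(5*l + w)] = 2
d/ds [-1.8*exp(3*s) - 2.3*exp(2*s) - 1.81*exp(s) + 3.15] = (-5.4*exp(2*s) - 4.6*exp(s) - 1.81)*exp(s)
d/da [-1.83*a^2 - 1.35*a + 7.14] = -3.66*a - 1.35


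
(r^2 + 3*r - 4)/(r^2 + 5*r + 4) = (r - 1)/(r + 1)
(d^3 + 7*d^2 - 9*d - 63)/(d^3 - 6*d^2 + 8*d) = (d^3 + 7*d^2 - 9*d - 63)/(d*(d^2 - 6*d + 8))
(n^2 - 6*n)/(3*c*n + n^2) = (n - 6)/(3*c + n)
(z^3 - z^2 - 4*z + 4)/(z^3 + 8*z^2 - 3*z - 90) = (z^3 - z^2 - 4*z + 4)/(z^3 + 8*z^2 - 3*z - 90)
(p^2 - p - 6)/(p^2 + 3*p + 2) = (p - 3)/(p + 1)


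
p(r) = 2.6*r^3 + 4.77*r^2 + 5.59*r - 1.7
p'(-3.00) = 47.17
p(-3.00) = -45.74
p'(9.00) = 723.25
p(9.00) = 2330.38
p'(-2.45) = 29.04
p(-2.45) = -25.00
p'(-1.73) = 12.43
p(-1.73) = -10.56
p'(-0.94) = 3.51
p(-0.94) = -4.90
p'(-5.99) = 228.31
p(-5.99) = -422.83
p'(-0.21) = 3.93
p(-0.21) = -2.69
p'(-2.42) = 28.18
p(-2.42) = -24.14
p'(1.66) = 42.92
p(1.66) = 32.62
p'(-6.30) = 255.07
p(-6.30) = -497.72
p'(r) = 7.8*r^2 + 9.54*r + 5.59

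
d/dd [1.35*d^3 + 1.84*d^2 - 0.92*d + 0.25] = 4.05*d^2 + 3.68*d - 0.92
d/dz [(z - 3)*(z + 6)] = 2*z + 3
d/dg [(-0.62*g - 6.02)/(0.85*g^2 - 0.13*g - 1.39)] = (0.527*g^2 + 10.234*g + 0.0791999999999999)/(0.7225*g^4 - 0.221*g^3 - 2.3461*g^2 + 0.3614*g + 1.9321)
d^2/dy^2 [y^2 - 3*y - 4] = 2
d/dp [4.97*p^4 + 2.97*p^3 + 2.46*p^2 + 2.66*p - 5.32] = 19.88*p^3 + 8.91*p^2 + 4.92*p + 2.66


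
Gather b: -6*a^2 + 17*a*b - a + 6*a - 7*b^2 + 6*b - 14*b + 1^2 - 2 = -6*a^2 + 5*a - 7*b^2 + b*(17*a - 8) - 1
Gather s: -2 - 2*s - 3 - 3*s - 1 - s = -6*s - 6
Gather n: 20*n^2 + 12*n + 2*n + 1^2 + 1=20*n^2 + 14*n + 2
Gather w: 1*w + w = 2*w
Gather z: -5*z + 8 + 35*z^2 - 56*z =35*z^2 - 61*z + 8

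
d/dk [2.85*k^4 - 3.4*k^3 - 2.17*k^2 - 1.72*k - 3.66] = 11.4*k^3 - 10.2*k^2 - 4.34*k - 1.72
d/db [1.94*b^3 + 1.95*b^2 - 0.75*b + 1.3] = 5.82*b^2 + 3.9*b - 0.75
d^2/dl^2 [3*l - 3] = 0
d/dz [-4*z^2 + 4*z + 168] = 4 - 8*z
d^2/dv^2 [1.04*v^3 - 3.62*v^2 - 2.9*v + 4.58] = 6.24*v - 7.24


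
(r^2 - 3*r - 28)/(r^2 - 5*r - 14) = (r + 4)/(r + 2)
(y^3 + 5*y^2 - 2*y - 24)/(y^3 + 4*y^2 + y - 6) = (y^2 + 2*y - 8)/(y^2 + y - 2)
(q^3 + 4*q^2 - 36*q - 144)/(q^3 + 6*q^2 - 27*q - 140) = (q^2 - 36)/(q^2 + 2*q - 35)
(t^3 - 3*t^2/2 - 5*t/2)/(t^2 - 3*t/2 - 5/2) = t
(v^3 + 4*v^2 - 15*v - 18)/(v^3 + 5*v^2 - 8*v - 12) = (v - 3)/(v - 2)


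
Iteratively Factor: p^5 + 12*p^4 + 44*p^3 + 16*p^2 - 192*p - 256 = (p + 4)*(p^4 + 8*p^3 + 12*p^2 - 32*p - 64) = (p + 4)^2*(p^3 + 4*p^2 - 4*p - 16) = (p + 4)^3*(p^2 - 4) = (p + 2)*(p + 4)^3*(p - 2)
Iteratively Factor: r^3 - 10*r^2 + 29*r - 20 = (r - 1)*(r^2 - 9*r + 20) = (r - 4)*(r - 1)*(r - 5)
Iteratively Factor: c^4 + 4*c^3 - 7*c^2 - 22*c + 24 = (c - 2)*(c^3 + 6*c^2 + 5*c - 12) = (c - 2)*(c - 1)*(c^2 + 7*c + 12) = (c - 2)*(c - 1)*(c + 4)*(c + 3)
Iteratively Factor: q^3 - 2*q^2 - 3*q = (q)*(q^2 - 2*q - 3) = q*(q - 3)*(q + 1)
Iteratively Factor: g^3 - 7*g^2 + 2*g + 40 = (g - 4)*(g^2 - 3*g - 10) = (g - 4)*(g + 2)*(g - 5)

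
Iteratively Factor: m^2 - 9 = (m - 3)*(m + 3)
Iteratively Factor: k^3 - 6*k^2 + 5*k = (k - 5)*(k^2 - k) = (k - 5)*(k - 1)*(k)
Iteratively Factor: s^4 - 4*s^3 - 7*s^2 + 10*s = (s)*(s^3 - 4*s^2 - 7*s + 10) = s*(s - 5)*(s^2 + s - 2) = s*(s - 5)*(s + 2)*(s - 1)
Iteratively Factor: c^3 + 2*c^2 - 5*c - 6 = (c - 2)*(c^2 + 4*c + 3) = (c - 2)*(c + 3)*(c + 1)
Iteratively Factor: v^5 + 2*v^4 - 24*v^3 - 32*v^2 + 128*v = (v)*(v^4 + 2*v^3 - 24*v^2 - 32*v + 128) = v*(v - 2)*(v^3 + 4*v^2 - 16*v - 64) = v*(v - 2)*(v + 4)*(v^2 - 16) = v*(v - 2)*(v + 4)^2*(v - 4)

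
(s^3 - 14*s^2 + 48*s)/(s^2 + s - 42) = s*(s - 8)/(s + 7)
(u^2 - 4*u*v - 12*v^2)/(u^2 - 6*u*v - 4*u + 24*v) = (u + 2*v)/(u - 4)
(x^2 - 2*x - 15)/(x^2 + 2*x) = (x^2 - 2*x - 15)/(x*(x + 2))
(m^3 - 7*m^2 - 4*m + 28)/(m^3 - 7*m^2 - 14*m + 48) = (m^2 - 5*m - 14)/(m^2 - 5*m - 24)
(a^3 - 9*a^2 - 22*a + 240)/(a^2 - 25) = (a^2 - 14*a + 48)/(a - 5)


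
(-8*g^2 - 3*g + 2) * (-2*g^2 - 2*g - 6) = 16*g^4 + 22*g^3 + 50*g^2 + 14*g - 12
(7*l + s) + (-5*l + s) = 2*l + 2*s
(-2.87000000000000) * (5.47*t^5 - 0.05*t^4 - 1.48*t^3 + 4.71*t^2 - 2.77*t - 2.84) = -15.6989*t^5 + 0.1435*t^4 + 4.2476*t^3 - 13.5177*t^2 + 7.9499*t + 8.1508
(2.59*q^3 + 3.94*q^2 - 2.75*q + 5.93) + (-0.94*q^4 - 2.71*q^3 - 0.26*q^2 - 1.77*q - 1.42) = -0.94*q^4 - 0.12*q^3 + 3.68*q^2 - 4.52*q + 4.51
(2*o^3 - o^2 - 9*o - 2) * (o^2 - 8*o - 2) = 2*o^5 - 17*o^4 - 5*o^3 + 72*o^2 + 34*o + 4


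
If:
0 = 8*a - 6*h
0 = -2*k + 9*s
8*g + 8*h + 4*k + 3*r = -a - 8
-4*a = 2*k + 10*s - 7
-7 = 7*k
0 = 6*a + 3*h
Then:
No Solution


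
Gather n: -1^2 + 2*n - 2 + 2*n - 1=4*n - 4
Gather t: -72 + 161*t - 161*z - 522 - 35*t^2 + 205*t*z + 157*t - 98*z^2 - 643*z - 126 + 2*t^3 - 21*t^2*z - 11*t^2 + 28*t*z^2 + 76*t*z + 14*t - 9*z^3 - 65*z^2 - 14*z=2*t^3 + t^2*(-21*z - 46) + t*(28*z^2 + 281*z + 332) - 9*z^3 - 163*z^2 - 818*z - 720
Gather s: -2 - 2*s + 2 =-2*s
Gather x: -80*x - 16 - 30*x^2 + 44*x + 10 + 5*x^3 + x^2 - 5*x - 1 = 5*x^3 - 29*x^2 - 41*x - 7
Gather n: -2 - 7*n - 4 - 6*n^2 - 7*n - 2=-6*n^2 - 14*n - 8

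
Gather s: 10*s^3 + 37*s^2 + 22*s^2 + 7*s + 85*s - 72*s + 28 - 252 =10*s^3 + 59*s^2 + 20*s - 224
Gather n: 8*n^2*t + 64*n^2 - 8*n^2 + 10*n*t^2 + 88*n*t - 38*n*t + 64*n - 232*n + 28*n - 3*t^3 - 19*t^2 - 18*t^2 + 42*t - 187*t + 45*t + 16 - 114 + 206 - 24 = n^2*(8*t + 56) + n*(10*t^2 + 50*t - 140) - 3*t^3 - 37*t^2 - 100*t + 84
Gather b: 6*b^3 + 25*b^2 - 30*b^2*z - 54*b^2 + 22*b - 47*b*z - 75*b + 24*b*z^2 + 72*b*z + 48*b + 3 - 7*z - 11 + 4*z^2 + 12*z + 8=6*b^3 + b^2*(-30*z - 29) + b*(24*z^2 + 25*z - 5) + 4*z^2 + 5*z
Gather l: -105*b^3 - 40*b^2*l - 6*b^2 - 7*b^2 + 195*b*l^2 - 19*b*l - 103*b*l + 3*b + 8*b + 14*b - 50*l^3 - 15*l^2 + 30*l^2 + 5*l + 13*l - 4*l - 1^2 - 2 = -105*b^3 - 13*b^2 + 25*b - 50*l^3 + l^2*(195*b + 15) + l*(-40*b^2 - 122*b + 14) - 3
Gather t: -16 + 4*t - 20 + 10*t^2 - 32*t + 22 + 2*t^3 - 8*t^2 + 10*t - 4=2*t^3 + 2*t^2 - 18*t - 18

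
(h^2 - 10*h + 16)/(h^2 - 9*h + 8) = (h - 2)/(h - 1)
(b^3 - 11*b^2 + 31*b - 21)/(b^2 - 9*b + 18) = (b^2 - 8*b + 7)/(b - 6)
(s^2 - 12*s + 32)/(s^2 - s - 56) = (s - 4)/(s + 7)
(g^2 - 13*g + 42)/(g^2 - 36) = (g - 7)/(g + 6)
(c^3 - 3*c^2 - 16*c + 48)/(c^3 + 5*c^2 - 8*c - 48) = (c - 4)/(c + 4)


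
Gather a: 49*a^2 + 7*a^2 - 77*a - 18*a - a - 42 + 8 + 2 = 56*a^2 - 96*a - 32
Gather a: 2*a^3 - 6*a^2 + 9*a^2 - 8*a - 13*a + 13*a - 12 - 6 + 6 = 2*a^3 + 3*a^2 - 8*a - 12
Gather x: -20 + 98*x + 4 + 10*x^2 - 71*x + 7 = 10*x^2 + 27*x - 9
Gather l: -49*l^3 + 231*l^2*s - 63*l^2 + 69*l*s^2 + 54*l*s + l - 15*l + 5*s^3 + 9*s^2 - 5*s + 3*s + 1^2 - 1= -49*l^3 + l^2*(231*s - 63) + l*(69*s^2 + 54*s - 14) + 5*s^3 + 9*s^2 - 2*s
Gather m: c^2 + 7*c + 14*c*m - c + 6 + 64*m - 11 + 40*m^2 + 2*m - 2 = c^2 + 6*c + 40*m^2 + m*(14*c + 66) - 7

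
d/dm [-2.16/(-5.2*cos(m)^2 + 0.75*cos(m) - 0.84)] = (22.464*cos(m) - 1.62)*sin(m)/(5.2*cos(m)^2 - 0.75*cos(m) + 0.84)^2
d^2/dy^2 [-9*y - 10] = 0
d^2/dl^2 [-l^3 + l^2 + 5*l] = 2 - 6*l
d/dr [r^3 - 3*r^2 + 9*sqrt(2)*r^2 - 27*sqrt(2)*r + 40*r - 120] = 3*r^2 - 6*r + 18*sqrt(2)*r - 27*sqrt(2) + 40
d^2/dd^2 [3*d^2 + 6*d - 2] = 6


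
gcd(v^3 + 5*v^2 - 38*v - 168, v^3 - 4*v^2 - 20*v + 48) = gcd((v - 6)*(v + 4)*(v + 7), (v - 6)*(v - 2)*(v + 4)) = v^2 - 2*v - 24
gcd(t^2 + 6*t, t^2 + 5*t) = t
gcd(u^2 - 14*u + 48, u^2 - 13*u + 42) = u - 6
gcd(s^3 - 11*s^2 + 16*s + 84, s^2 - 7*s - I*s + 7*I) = s - 7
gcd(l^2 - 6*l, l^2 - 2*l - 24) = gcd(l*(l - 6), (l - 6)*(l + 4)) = l - 6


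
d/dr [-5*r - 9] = -5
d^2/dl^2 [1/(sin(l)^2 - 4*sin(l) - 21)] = 2*(-2*sin(l)^4 + 6*sin(l)^3 - 47*sin(l)^2 + 30*sin(l) + 37)/((sin(l) - 7)^3*(sin(l) + 3)^3)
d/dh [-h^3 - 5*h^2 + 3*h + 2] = -3*h^2 - 10*h + 3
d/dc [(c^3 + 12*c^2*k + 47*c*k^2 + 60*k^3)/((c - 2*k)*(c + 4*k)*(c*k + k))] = (-10*c^2*k + c^2 - 30*c*k^2 - 4*c*k + 30*k^3 - 31*k^2)/(k*(c^4 - 4*c^3*k + 2*c^3 + 4*c^2*k^2 - 8*c^2*k + c^2 + 8*c*k^2 - 4*c*k + 4*k^2))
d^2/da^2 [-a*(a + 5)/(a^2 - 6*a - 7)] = 2*(-11*a^3 - 21*a^2 - 105*a + 161)/(a^6 - 18*a^5 + 87*a^4 + 36*a^3 - 609*a^2 - 882*a - 343)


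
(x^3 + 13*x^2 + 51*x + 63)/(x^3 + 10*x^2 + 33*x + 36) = (x + 7)/(x + 4)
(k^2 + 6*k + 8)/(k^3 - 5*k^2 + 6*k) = (k^2 + 6*k + 8)/(k*(k^2 - 5*k + 6))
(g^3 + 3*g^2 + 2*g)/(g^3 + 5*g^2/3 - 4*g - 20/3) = 3*g*(g + 1)/(3*g^2 - g - 10)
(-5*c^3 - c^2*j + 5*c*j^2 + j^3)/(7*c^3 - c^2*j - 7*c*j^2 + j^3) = (-5*c - j)/(7*c - j)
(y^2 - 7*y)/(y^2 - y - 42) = y/(y + 6)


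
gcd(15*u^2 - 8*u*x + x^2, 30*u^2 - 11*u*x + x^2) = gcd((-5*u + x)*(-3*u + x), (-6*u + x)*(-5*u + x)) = -5*u + x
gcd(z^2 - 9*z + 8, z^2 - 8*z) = z - 8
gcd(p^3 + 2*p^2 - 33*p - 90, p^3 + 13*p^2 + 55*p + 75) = p^2 + 8*p + 15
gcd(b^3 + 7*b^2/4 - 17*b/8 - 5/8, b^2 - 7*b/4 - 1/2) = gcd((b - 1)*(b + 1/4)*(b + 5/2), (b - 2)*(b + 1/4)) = b + 1/4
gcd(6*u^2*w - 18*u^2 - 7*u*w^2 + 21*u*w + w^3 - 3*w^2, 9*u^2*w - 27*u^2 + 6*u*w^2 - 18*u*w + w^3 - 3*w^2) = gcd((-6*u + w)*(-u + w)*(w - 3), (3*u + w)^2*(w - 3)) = w - 3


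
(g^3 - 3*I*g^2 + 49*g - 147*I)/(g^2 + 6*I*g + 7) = (g^2 - 10*I*g - 21)/(g - I)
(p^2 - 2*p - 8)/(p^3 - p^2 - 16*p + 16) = (p + 2)/(p^2 + 3*p - 4)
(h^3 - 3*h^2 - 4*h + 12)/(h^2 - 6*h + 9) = (h^2 - 4)/(h - 3)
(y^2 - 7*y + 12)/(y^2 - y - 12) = (y - 3)/(y + 3)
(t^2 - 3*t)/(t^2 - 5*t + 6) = t/(t - 2)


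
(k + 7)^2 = k^2 + 14*k + 49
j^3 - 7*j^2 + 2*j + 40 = (j - 5)*(j - 4)*(j + 2)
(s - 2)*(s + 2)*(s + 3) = s^3 + 3*s^2 - 4*s - 12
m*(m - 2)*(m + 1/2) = m^3 - 3*m^2/2 - m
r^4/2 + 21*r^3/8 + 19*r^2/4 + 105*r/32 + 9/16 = (r/2 + 1)*(r + 1/4)*(r + 3/2)^2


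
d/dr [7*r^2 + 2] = 14*r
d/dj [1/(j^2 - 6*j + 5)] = 2*(3 - j)/(j^2 - 6*j + 5)^2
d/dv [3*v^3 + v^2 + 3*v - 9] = 9*v^2 + 2*v + 3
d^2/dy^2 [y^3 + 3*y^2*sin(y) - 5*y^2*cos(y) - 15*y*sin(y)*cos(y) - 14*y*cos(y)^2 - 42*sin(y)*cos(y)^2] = -3*y^2*sin(y) + 5*y^2*cos(y) + 20*y*sin(y) + 30*y*sin(2*y) + 12*y*cos(y) + 28*y*cos(2*y) + 6*y + 33*sin(y)/2 + 28*sin(2*y) + 189*sin(3*y)/2 - 10*cos(y) - 30*cos(2*y)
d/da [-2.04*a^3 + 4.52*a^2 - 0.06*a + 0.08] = -6.12*a^2 + 9.04*a - 0.06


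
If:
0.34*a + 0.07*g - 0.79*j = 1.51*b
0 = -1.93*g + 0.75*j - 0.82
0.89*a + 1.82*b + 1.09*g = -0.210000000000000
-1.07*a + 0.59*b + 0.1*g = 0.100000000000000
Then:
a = -0.00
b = 0.28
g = -0.65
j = -0.59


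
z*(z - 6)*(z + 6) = z^3 - 36*z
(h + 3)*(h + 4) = h^2 + 7*h + 12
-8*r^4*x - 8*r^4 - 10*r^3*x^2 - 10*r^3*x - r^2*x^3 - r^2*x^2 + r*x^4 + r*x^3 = (-4*r + x)*(r + x)*(2*r + x)*(r*x + r)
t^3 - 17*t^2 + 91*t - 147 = (t - 7)^2*(t - 3)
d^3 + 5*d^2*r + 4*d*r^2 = d*(d + r)*(d + 4*r)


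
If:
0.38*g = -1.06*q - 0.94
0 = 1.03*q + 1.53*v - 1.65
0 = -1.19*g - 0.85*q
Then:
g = 0.85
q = -1.19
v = 1.88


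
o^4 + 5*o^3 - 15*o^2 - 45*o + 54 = (o - 3)*(o - 1)*(o + 3)*(o + 6)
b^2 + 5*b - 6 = (b - 1)*(b + 6)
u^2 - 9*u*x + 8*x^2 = (u - 8*x)*(u - x)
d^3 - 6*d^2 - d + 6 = (d - 6)*(d - 1)*(d + 1)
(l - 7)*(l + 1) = l^2 - 6*l - 7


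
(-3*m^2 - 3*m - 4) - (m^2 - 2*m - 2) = -4*m^2 - m - 2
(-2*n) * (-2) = 4*n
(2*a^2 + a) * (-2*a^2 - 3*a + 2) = -4*a^4 - 8*a^3 + a^2 + 2*a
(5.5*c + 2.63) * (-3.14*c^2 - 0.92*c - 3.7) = -17.27*c^3 - 13.3182*c^2 - 22.7696*c - 9.731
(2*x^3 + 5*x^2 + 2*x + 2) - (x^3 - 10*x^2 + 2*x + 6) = x^3 + 15*x^2 - 4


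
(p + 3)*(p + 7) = p^2 + 10*p + 21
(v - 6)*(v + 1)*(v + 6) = v^3 + v^2 - 36*v - 36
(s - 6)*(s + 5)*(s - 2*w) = s^3 - 2*s^2*w - s^2 + 2*s*w - 30*s + 60*w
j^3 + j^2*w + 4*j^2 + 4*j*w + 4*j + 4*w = (j + 2)^2*(j + w)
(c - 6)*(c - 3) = c^2 - 9*c + 18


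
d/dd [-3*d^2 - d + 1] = -6*d - 1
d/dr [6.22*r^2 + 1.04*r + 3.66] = 12.44*r + 1.04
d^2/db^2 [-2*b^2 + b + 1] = -4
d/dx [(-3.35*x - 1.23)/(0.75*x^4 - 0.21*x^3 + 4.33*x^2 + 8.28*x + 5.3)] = (7.5375*x^4 + 2.283*x^3 + 13.7306*x^2 + 10.6518*x - 7.5706)/(0.5625*x^8 - 0.315*x^7 + 6.5391*x^6 + 10.6014*x^5 + 23.2213*x^4 + 69.4788*x^3 + 114.4564*x^2 + 87.768*x + 28.09)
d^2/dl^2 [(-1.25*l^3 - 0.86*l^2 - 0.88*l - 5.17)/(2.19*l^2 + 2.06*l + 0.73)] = (7.105427357601e-15*l^5 + 4.26325641456066e-14*l^4 - 7.293778*l^3 - 151.80423*l^2 - 135.499242*l - 25.618166)/(10.503459*l^6 + 29.639898*l^5 + 38.383911*l^4 + 28.501748*l^3 + 12.794637*l^2 + 3.293322*l + 0.389017)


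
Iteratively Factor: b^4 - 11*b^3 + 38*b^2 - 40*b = (b)*(b^3 - 11*b^2 + 38*b - 40) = b*(b - 4)*(b^2 - 7*b + 10) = b*(b - 5)*(b - 4)*(b - 2)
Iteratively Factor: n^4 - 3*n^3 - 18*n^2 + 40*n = (n)*(n^3 - 3*n^2 - 18*n + 40) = n*(n + 4)*(n^2 - 7*n + 10) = n*(n - 5)*(n + 4)*(n - 2)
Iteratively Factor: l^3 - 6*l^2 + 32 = (l - 4)*(l^2 - 2*l - 8) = (l - 4)^2*(l + 2)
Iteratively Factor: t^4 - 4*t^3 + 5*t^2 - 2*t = (t - 2)*(t^3 - 2*t^2 + t) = t*(t - 2)*(t^2 - 2*t + 1) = t*(t - 2)*(t - 1)*(t - 1)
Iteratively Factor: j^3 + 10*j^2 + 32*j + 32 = (j + 4)*(j^2 + 6*j + 8) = (j + 4)^2*(j + 2)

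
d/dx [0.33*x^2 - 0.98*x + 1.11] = 0.66*x - 0.98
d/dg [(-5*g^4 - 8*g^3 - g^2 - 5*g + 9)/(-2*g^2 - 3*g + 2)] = (20*g^5 + 61*g^4 + 8*g^3 - 55*g^2 + 32*g + 17)/(4*g^4 + 12*g^3 + g^2 - 12*g + 4)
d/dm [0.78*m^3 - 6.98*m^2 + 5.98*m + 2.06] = 2.34*m^2 - 13.96*m + 5.98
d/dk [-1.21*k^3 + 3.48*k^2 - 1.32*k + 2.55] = -3.63*k^2 + 6.96*k - 1.32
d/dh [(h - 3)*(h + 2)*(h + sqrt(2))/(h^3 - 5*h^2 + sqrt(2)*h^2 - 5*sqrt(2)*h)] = 2*(-2*h^2 + 6*h - 15)/(h^2*(h^2 - 10*h + 25))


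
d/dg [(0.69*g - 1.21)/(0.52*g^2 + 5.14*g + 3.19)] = (-0.3588*g^2 + 1.2584*g + 8.4205)/(0.2704*g^4 + 5.3456*g^3 + 29.7372*g^2 + 32.7932*g + 10.1761)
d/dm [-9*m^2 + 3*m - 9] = 3 - 18*m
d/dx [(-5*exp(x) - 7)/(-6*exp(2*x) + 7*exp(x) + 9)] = (-(5*exp(x) + 7)*(12*exp(x) - 7) + 30*exp(2*x) - 35*exp(x) - 45)*exp(x)/(-6*exp(2*x) + 7*exp(x) + 9)^2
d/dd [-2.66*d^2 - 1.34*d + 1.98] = -5.32*d - 1.34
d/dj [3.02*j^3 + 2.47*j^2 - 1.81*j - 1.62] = 9.06*j^2 + 4.94*j - 1.81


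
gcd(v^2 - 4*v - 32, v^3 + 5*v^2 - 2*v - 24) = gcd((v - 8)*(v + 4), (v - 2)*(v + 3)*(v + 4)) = v + 4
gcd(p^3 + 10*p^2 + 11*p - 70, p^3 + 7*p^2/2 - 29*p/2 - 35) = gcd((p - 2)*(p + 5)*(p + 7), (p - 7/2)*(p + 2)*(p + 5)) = p + 5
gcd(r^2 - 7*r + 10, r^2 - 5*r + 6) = r - 2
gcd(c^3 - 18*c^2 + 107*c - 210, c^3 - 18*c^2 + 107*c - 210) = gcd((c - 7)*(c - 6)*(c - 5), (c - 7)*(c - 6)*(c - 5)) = c^3 - 18*c^2 + 107*c - 210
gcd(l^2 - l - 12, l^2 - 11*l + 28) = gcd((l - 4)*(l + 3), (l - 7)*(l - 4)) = l - 4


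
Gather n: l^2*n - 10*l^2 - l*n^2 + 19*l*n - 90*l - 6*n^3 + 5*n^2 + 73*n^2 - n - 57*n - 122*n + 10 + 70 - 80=-10*l^2 - 90*l - 6*n^3 + n^2*(78 - l) + n*(l^2 + 19*l - 180)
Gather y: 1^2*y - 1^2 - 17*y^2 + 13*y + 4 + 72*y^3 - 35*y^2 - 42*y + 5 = 72*y^3 - 52*y^2 - 28*y + 8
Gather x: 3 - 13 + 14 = 4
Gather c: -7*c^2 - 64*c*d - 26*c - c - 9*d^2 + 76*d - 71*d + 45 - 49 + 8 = -7*c^2 + c*(-64*d - 27) - 9*d^2 + 5*d + 4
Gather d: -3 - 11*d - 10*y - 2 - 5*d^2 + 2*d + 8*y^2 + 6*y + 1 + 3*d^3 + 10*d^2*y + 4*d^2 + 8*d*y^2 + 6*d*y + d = 3*d^3 + d^2*(10*y - 1) + d*(8*y^2 + 6*y - 8) + 8*y^2 - 4*y - 4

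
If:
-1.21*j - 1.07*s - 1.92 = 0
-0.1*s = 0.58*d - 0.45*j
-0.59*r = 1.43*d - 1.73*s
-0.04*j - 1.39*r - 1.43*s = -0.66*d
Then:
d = -0.76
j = -1.10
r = 0.23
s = -0.55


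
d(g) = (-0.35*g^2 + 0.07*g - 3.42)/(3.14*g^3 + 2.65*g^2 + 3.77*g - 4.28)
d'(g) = (0.07 - 0.7*g)/(3.14*g^3 + 2.65*g^2 + 3.77*g - 4.28) + (-9.42*g^2 - 5.3*g - 3.77)*(-0.35*g^2 + 0.07*g - 3.42)/(3.14*g^3 + 2.65*g^2 + 3.77*g - 4.28)^2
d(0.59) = 7.17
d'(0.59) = 150.07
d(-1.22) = 0.38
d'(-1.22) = 0.32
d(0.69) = -5.76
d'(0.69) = 110.95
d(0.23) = 1.06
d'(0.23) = 1.82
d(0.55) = 3.95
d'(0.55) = 43.06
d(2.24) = -0.10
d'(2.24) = 0.09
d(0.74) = -2.89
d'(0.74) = 29.71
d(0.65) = -23.11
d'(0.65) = 1694.22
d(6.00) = -0.02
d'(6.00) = 0.00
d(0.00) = 0.80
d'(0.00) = 0.69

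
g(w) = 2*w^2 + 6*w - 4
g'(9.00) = 42.00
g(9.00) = 212.00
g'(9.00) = 42.00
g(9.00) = 212.00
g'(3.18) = 18.72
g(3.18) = 35.30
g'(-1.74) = -0.96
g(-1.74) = -8.38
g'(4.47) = 23.88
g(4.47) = 62.78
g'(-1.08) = 1.68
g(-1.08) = -8.15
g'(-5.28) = -15.12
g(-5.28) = 20.08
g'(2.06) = 14.24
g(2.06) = 16.85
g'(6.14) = 30.56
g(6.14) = 108.24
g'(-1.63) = -0.52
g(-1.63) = -8.47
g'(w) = 4*w + 6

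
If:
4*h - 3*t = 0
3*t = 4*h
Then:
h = 3*t/4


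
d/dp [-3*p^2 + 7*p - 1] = 7 - 6*p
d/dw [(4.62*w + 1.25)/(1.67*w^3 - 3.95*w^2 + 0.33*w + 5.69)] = (-15.4308*w^3 + 11.9865*w^2 + 9.875*w + 25.8753)/(2.7889*w^6 - 13.193*w^5 + 16.7047*w^4 + 16.3976*w^3 - 44.8421*w^2 + 3.7554*w + 32.3761)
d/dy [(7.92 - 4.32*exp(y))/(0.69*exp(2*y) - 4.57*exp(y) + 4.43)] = (2.9808*exp(2*y) - 10.9296*exp(y) + 17.0568)*exp(y)/(0.4761*exp(4*y) - 6.3066*exp(3*y) + 26.9983*exp(2*y) - 40.4902*exp(y) + 19.6249)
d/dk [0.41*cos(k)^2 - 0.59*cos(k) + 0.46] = (0.59 - 0.82*cos(k))*sin(k)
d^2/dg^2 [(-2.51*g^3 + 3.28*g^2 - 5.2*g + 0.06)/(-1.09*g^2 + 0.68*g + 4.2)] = (3.5527136788005e-15*g^5 - 7.105427357601e-15*g^4 + 32.796776*g^3 - 47.511396*g^2 + 408.758832*g - 146.025648)/(1.295029*g^6 - 2.423724*g^5 - 13.458012*g^4 + 18.363808*g^3 + 51.85656*g^2 - 35.9856*g - 74.088)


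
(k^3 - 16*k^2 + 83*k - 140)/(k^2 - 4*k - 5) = (k^2 - 11*k + 28)/(k + 1)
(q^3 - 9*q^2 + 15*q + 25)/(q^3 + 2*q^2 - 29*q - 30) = (q - 5)/(q + 6)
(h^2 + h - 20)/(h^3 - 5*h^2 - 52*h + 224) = (h + 5)/(h^2 - h - 56)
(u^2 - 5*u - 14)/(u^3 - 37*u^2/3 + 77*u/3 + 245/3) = 3*(u + 2)/(3*u^2 - 16*u - 35)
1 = 1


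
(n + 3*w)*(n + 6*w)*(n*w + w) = n^3*w + 9*n^2*w^2 + n^2*w + 18*n*w^3 + 9*n*w^2 + 18*w^3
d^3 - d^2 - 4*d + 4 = (d - 2)*(d - 1)*(d + 2)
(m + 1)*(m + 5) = m^2 + 6*m + 5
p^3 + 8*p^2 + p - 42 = (p - 2)*(p + 3)*(p + 7)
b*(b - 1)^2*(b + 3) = b^4 + b^3 - 5*b^2 + 3*b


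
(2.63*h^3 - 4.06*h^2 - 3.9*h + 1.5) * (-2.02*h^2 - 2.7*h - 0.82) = -5.3126*h^5 + 1.1002*h^4 + 16.6834*h^3 + 10.8292*h^2 - 0.852000000000001*h - 1.23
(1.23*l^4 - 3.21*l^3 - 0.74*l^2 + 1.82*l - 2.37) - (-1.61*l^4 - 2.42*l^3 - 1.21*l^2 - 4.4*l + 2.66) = 2.84*l^4 - 0.79*l^3 + 0.47*l^2 + 6.22*l - 5.03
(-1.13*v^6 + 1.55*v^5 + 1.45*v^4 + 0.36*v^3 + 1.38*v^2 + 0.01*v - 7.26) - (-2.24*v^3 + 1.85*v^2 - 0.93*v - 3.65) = -1.13*v^6 + 1.55*v^5 + 1.45*v^4 + 2.6*v^3 - 0.47*v^2 + 0.94*v - 3.61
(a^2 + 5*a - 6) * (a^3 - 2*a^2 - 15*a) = a^5 + 3*a^4 - 31*a^3 - 63*a^2 + 90*a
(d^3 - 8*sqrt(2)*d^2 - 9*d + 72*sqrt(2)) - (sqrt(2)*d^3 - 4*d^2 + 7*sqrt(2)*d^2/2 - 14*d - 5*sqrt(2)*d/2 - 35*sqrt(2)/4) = -sqrt(2)*d^3 + d^3 - 23*sqrt(2)*d^2/2 + 4*d^2 + 5*sqrt(2)*d/2 + 5*d + 323*sqrt(2)/4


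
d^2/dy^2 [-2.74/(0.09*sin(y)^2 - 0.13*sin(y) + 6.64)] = (0.088776*sin(y)^4 - 0.096174*sin(y)^3 - 6.636554*sin(y)^2 + 2.557516*sin(y) + 3.182236)/(0.09*sin(y)^2 - 0.13*sin(y) + 6.64)^3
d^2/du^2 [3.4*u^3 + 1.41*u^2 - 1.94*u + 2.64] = 20.4*u + 2.82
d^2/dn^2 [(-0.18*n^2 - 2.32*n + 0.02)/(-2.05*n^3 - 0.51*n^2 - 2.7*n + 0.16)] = (1.5129*n^6 + 58.4988*n^5 + 7.56696*n^4 - 24.479256*n^3 + 8.52423599999999*n^2 + 0.931272*n + 1.718832)/(8.615125*n^9 + 6.429825*n^8 + 35.639865*n^7 + 15.052551*n^6 + 45.93663*n^5 + 5.715252*n^4 + 18.51852*n^3 - 3.460032*n^2 + 0.20736*n - 0.004096)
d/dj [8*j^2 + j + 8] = 16*j + 1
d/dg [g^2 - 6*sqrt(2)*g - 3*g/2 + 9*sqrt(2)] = 2*g - 6*sqrt(2) - 3/2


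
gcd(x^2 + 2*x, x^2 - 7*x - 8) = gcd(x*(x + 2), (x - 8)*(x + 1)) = 1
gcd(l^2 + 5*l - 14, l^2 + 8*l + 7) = l + 7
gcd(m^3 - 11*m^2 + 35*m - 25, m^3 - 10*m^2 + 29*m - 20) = m^2 - 6*m + 5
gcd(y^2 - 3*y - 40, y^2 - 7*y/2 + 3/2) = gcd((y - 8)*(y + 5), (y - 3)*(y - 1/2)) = 1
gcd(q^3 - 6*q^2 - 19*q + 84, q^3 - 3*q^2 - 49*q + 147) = q^2 - 10*q + 21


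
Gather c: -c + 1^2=1 - c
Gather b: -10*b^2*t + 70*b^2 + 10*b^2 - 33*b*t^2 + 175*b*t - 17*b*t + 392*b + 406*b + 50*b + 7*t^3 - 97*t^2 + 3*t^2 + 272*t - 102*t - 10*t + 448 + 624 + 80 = b^2*(80 - 10*t) + b*(-33*t^2 + 158*t + 848) + 7*t^3 - 94*t^2 + 160*t + 1152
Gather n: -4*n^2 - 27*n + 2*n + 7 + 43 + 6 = -4*n^2 - 25*n + 56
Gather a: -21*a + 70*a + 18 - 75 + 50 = 49*a - 7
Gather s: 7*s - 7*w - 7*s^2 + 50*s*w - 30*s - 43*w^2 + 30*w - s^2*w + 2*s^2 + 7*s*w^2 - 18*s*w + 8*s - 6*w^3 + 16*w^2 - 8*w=s^2*(-w - 5) + s*(7*w^2 + 32*w - 15) - 6*w^3 - 27*w^2 + 15*w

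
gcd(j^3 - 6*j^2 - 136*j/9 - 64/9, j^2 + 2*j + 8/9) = j^2 + 2*j + 8/9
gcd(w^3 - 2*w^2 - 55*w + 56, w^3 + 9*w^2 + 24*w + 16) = 1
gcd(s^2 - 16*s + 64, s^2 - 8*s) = s - 8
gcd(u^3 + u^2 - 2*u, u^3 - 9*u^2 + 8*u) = u^2 - u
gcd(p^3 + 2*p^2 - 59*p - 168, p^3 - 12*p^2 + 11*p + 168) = p^2 - 5*p - 24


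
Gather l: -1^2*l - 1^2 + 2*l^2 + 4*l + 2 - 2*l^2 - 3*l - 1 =0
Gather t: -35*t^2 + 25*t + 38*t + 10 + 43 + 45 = -35*t^2 + 63*t + 98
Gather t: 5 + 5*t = 5*t + 5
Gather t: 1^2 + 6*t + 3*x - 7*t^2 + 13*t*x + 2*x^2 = -7*t^2 + t*(13*x + 6) + 2*x^2 + 3*x + 1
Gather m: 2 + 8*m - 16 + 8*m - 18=16*m - 32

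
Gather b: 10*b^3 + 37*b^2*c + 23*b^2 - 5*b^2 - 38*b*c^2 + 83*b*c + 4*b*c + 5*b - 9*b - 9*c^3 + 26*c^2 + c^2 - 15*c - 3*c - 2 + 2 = 10*b^3 + b^2*(37*c + 18) + b*(-38*c^2 + 87*c - 4) - 9*c^3 + 27*c^2 - 18*c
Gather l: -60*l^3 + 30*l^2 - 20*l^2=-60*l^3 + 10*l^2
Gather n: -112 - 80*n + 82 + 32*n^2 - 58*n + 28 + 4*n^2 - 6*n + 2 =36*n^2 - 144*n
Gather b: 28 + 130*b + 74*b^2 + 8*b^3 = 8*b^3 + 74*b^2 + 130*b + 28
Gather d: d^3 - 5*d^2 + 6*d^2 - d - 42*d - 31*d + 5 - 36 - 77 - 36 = d^3 + d^2 - 74*d - 144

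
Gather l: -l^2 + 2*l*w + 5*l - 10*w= -l^2 + l*(2*w + 5) - 10*w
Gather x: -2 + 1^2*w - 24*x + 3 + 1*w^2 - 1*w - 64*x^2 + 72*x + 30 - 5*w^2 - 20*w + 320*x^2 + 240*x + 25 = -4*w^2 - 20*w + 256*x^2 + 288*x + 56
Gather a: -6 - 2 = -8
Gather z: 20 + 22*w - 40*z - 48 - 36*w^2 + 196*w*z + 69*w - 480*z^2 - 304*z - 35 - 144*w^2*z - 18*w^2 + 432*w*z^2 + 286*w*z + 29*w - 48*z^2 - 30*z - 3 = -54*w^2 + 120*w + z^2*(432*w - 528) + z*(-144*w^2 + 482*w - 374) - 66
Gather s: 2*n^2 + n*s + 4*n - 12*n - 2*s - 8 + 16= 2*n^2 - 8*n + s*(n - 2) + 8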